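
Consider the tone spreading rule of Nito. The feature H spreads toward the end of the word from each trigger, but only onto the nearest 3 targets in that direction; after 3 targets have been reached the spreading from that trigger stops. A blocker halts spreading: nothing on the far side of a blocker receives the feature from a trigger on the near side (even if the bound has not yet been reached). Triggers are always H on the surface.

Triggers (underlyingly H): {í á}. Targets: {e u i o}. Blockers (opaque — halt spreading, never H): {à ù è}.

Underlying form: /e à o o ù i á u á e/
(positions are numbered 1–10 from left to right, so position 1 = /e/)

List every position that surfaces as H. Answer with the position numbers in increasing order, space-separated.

From /á/ at 7 rightward: 8 /u/ → H; 9 /á/ is itself a trigger — this domain ends here.
From /á/ at 9 rightward: 10 /e/ → H; word edge.
Targets with no active source: positions 1 3 4 6 stay [-high tone].

7 8 9 10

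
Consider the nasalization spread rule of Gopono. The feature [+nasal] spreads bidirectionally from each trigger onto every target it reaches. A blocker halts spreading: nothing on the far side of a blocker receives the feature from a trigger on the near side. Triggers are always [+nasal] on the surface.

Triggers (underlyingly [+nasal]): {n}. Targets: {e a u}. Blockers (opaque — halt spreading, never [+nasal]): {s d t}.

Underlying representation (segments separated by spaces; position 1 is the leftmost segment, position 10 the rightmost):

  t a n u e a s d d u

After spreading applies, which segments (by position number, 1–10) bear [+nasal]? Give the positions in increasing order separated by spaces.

From /n/ at 3 rightward: 4 /u/ → [+nasal]; 5 /e/ → [+nasal]; 6 /a/ → [+nasal]; 7 /s/ blocks.
From /n/ at 3 leftward: 2 /a/ → [+nasal]; 1 /t/ blocks.
Target with no active source: position 10 stays [-nasal].

2 3 4 5 6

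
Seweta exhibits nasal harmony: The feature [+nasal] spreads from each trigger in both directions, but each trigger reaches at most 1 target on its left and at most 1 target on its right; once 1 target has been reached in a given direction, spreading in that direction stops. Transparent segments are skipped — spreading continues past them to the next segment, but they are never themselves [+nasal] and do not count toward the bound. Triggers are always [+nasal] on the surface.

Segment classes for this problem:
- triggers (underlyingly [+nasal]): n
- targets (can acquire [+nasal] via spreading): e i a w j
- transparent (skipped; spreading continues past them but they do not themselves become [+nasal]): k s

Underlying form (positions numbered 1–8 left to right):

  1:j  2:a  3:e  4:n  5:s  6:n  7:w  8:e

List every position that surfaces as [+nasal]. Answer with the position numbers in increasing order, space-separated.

From /n/ at 4 rightward: 5 /s/ transparent; 6 /n/ is itself a trigger — this domain ends here.
From /n/ at 4 leftward: 3 /e/ → [+nasal]; bound reached.
From /n/ at 6 rightward: 7 /w/ → [+nasal]; bound reached.
From /n/ at 6 leftward: 5 /s/ transparent; 4 /n/ is itself a trigger — this domain ends here.
Targets with no active source: positions 1 2 8 stay [-nasal].

3 4 6 7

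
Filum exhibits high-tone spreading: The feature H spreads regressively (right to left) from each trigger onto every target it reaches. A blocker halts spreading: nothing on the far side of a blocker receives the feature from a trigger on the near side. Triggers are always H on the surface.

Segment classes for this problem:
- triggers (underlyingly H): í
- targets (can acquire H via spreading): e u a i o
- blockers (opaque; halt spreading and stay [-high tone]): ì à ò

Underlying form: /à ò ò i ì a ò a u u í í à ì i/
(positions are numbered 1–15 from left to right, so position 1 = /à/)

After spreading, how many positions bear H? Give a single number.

From /í/ at 11 leftward: 10 /u/ → H; 9 /u/ → H; 8 /a/ → H; 7 /ò/ blocks.
From /í/ at 12 leftward: 11 /í/ is itself a trigger — this domain ends here.
Targets with no active source: positions 4 6 15 stay [-high tone].
H positions on the surface: 8 9 10 11 12.

5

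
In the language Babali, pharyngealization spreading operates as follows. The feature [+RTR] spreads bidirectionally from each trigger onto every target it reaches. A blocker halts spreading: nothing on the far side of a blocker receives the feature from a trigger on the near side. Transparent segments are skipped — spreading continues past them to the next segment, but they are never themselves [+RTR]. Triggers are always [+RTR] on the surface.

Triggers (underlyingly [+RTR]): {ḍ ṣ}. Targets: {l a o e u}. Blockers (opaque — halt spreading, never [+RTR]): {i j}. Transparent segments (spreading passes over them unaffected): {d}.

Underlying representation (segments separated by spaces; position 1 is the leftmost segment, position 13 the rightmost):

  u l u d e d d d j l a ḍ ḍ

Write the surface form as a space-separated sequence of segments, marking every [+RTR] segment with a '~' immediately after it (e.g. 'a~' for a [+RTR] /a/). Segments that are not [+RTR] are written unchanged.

u l u d e d d d j l~ a~ ḍ~ ḍ~

From /ḍ/ at 12 rightward: 13 /ḍ/ is itself a trigger — this domain ends here.
From /ḍ/ at 12 leftward: 11 /a/ → [+RTR]; 10 /l/ → [+RTR]; 9 /j/ blocks.
From /ḍ/ at 13 rightward: word edge.
From /ḍ/ at 13 leftward: 12 /ḍ/ is itself a trigger — this domain ends here.
Targets with no active source: positions 1 2 3 5 stay [-emphatic].
[+RTR] positions on the surface: 10 11 12 13.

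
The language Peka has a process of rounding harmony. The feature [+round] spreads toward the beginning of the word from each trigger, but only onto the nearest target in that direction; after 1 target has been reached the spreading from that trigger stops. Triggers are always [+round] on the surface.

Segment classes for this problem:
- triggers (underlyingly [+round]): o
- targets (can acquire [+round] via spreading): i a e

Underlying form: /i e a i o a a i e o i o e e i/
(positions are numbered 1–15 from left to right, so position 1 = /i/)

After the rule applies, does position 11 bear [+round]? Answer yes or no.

From /o/ at 5 leftward: 4 /i/ → [+round]; bound reached.
From /o/ at 10 leftward: 9 /e/ → [+round]; bound reached.
From /o/ at 12 leftward: 11 /i/ → [+round]; bound reached.
Targets with no active source: positions 1 2 3 6 7 8 13 14 15 stay [-round].
[+round] positions on the surface: 4 5 9 10 11 12.

yes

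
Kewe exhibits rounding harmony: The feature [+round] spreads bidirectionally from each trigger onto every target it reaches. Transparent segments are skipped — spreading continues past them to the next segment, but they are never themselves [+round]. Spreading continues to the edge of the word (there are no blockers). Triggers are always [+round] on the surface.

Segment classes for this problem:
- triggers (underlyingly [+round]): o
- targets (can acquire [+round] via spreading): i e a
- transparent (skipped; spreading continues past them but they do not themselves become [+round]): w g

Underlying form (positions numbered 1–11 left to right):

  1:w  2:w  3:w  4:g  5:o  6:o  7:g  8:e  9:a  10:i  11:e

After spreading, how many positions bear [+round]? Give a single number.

6

From /o/ at 5 rightward: 6 /o/ is itself a trigger — this domain ends here.
From /o/ at 5 leftward: 4 /g/ transparent; 3 /w/ transparent; 2 /w/ transparent; 1 /w/ transparent; word edge.
From /o/ at 6 rightward: 7 /g/ transparent; 8 /e/ → [+round]; 9 /a/ → [+round]; 10 /i/ → [+round]; 11 /e/ → [+round]; word edge.
From /o/ at 6 leftward: 5 /o/ is itself a trigger — this domain ends here.
[+round] positions on the surface: 5 6 8 9 10 11.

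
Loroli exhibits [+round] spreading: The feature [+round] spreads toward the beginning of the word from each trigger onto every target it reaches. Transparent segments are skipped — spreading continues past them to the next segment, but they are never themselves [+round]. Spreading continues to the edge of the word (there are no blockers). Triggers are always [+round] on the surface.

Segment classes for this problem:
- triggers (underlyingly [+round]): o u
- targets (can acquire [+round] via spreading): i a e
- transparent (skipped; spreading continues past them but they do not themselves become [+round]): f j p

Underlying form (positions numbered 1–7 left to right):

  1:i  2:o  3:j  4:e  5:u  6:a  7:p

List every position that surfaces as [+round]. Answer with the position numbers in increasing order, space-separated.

From /o/ at 2 leftward: 1 /i/ → [+round]; word edge.
From /u/ at 5 leftward: 4 /e/ → [+round]; 3 /j/ transparent; 2 /o/ is itself a trigger — this domain ends here.
Target with no active source: position 6 stays [-round].

1 2 4 5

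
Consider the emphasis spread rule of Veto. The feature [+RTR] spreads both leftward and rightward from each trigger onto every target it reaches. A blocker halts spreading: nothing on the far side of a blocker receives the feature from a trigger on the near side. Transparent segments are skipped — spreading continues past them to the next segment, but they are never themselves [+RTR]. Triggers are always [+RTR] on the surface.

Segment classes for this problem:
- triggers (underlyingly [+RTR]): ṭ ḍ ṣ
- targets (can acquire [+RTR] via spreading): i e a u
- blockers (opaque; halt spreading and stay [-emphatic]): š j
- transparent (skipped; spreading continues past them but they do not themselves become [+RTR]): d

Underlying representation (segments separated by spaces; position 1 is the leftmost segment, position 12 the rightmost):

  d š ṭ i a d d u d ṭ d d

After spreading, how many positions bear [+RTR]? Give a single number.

5

From /ṭ/ at 3 rightward: 4 /i/ → [+RTR]; 5 /a/ → [+RTR]; 6 /d/ transparent; 7 /d/ transparent; 8 /u/ → [+RTR]; 9 /d/ transparent; 10 /ṭ/ is itself a trigger — this domain ends here.
From /ṭ/ at 3 leftward: 2 /š/ blocks.
From /ṭ/ at 10 rightward: 11 /d/ transparent; 12 /d/ transparent; word edge.
From /ṭ/ at 10 leftward: 9 /d/ transparent; 8 /u/ → [+RTR]; 7 /d/ transparent; 6 /d/ transparent; 5 /a/ → [+RTR]; 4 /i/ → [+RTR]; 3 /ṭ/ is itself a trigger — this domain ends here.
[+RTR] positions on the surface: 3 4 5 8 10.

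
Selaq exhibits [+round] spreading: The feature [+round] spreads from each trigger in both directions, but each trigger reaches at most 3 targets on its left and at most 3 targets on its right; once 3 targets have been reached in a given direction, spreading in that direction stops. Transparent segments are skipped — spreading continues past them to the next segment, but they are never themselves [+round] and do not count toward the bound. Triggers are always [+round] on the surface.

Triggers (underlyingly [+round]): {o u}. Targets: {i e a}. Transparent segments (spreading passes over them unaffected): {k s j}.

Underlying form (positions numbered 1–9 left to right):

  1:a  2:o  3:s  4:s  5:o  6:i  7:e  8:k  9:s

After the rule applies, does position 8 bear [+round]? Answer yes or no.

From /o/ at 2 rightward: 3 /s/ transparent; 4 /s/ transparent; 5 /o/ is itself a trigger — this domain ends here.
From /o/ at 2 leftward: 1 /a/ → [+round]; word edge.
From /o/ at 5 rightward: 6 /i/ → [+round]; 7 /e/ → [+round]; 8 /k/ transparent; 9 /s/ transparent; word edge.
From /o/ at 5 leftward: 4 /s/ transparent; 3 /s/ transparent; 2 /o/ is itself a trigger — this domain ends here.
[+round] positions on the surface: 1 2 5 6 7.

no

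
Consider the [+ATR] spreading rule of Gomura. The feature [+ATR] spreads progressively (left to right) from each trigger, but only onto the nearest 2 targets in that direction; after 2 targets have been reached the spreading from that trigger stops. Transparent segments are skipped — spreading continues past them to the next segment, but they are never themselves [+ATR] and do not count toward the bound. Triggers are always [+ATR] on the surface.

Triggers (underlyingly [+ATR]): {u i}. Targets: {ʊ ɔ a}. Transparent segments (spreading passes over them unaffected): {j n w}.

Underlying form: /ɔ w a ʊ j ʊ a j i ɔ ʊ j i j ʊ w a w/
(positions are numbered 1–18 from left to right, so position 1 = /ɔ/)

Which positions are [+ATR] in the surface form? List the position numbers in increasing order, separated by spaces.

9 10 11 13 15 17

From /i/ at 9 rightward: 10 /ɔ/ → [+ATR]; 11 /ʊ/ → [+ATR]; bound reached.
From /i/ at 13 rightward: 14 /j/ transparent; 15 /ʊ/ → [+ATR]; 16 /w/ transparent; 17 /a/ → [+ATR]; bound reached.
Targets with no active source: positions 1 3 4 6 7 stay [-ATR].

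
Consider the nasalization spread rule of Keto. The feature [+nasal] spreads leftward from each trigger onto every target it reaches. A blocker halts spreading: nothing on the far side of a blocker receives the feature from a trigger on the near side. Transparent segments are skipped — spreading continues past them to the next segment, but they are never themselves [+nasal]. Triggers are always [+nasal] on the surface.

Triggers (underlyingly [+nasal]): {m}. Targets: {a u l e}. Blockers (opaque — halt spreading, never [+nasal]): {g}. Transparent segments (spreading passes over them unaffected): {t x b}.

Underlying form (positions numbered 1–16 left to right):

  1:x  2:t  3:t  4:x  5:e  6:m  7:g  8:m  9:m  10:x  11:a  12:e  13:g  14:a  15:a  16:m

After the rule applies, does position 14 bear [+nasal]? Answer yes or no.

yes

From /m/ at 6 leftward: 5 /e/ → [+nasal]; 4 /x/ transparent; 3 /t/ transparent; 2 /t/ transparent; 1 /x/ transparent; word edge.
From /m/ at 8 leftward: 7 /g/ blocks.
From /m/ at 9 leftward: 8 /m/ is itself a trigger — this domain ends here.
From /m/ at 16 leftward: 15 /a/ → [+nasal]; 14 /a/ → [+nasal]; 13 /g/ blocks.
Targets with no active source: positions 11 12 stay [-nasal].
[+nasal] positions on the surface: 5 6 8 9 14 15 16.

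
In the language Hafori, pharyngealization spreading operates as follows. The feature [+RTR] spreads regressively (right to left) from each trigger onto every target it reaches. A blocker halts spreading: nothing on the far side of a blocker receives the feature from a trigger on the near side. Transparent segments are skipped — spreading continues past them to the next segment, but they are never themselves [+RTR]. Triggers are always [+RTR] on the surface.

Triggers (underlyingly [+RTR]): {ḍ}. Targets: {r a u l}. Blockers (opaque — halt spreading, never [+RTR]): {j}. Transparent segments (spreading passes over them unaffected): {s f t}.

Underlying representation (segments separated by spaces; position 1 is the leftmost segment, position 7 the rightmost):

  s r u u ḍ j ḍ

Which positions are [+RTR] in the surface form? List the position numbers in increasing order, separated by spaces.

From /ḍ/ at 5 leftward: 4 /u/ → [+RTR]; 3 /u/ → [+RTR]; 2 /r/ → [+RTR]; 1 /s/ transparent; word edge.
From /ḍ/ at 7 leftward: 6 /j/ blocks.

2 3 4 5 7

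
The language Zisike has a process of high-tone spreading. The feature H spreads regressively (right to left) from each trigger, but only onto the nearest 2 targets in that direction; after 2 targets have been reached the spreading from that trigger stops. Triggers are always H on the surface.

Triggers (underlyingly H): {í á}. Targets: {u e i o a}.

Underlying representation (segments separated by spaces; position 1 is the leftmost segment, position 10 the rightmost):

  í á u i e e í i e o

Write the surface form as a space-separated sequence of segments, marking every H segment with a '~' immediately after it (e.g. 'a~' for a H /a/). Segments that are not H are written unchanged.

í~ á~ u i e~ e~ í~ i e o

From /í/ at 1 leftward: word edge.
From /á/ at 2 leftward: 1 /í/ is itself a trigger — this domain ends here.
From /í/ at 7 leftward: 6 /e/ → H; 5 /e/ → H; bound reached.
Targets with no active source: positions 3 4 8 9 10 stay [-high tone].
H positions on the surface: 1 2 5 6 7.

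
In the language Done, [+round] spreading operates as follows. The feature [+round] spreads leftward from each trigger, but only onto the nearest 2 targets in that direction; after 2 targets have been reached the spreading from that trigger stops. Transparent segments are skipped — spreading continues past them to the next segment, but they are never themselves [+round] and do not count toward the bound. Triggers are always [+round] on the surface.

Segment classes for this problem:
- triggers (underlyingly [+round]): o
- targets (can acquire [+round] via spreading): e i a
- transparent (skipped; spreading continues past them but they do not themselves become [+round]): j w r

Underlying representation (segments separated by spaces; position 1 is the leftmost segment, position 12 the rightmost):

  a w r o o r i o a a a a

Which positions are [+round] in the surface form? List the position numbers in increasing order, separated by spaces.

From /o/ at 4 leftward: 3 /r/ transparent; 2 /w/ transparent; 1 /a/ → [+round]; word edge.
From /o/ at 5 leftward: 4 /o/ is itself a trigger — this domain ends here.
From /o/ at 8 leftward: 7 /i/ → [+round]; 6 /r/ transparent; 5 /o/ is itself a trigger — this domain ends here.
Targets with no active source: positions 9 10 11 12 stay [-round].

1 4 5 7 8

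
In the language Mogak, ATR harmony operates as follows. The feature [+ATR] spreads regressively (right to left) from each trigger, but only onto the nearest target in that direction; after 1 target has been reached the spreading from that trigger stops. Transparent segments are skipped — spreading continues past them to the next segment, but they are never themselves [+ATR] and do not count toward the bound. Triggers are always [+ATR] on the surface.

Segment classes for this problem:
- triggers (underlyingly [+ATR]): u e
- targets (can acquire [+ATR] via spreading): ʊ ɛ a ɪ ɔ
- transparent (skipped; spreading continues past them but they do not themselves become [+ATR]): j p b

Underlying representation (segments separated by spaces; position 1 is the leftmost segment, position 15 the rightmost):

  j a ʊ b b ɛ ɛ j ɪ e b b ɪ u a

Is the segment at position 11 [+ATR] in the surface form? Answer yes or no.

From /e/ at 10 leftward: 9 /ɪ/ → [+ATR]; bound reached.
From /u/ at 14 leftward: 13 /ɪ/ → [+ATR]; bound reached.
Targets with no active source: positions 2 3 6 7 15 stay [-ATR].
[+ATR] positions on the surface: 9 10 13 14.

no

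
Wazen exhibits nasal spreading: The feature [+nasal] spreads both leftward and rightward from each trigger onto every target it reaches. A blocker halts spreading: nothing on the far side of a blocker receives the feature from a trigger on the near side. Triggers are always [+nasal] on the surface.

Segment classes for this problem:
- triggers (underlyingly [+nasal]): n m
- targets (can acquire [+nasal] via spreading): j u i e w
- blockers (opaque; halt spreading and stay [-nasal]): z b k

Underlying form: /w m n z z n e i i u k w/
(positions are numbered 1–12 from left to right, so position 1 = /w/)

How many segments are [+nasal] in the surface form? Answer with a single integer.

8

From /m/ at 2 rightward: 3 /n/ is itself a trigger — this domain ends here.
From /m/ at 2 leftward: 1 /w/ → [+nasal]; word edge.
From /n/ at 3 rightward: 4 /z/ blocks.
From /n/ at 3 leftward: 2 /m/ is itself a trigger — this domain ends here.
From /n/ at 6 rightward: 7 /e/ → [+nasal]; 8 /i/ → [+nasal]; 9 /i/ → [+nasal]; 10 /u/ → [+nasal]; 11 /k/ blocks.
From /n/ at 6 leftward: 5 /z/ blocks.
Target with no active source: position 12 stays [-nasal].
[+nasal] positions on the surface: 1 2 3 6 7 8 9 10.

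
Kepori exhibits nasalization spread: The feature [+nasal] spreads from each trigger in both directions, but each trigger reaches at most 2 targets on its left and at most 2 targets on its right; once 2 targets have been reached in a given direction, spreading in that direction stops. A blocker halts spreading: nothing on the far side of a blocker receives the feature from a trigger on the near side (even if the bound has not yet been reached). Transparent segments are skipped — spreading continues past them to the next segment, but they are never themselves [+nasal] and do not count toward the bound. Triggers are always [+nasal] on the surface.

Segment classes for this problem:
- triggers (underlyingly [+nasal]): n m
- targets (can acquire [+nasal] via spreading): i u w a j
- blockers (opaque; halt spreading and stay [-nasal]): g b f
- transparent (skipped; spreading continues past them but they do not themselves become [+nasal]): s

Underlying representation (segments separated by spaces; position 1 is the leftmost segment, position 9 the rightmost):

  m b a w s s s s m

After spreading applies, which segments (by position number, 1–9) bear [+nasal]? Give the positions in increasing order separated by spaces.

From /m/ at 1 rightward: 2 /b/ blocks.
From /m/ at 1 leftward: word edge.
From /m/ at 9 rightward: word edge.
From /m/ at 9 leftward: 8 /s/ transparent; 7 /s/ transparent; 6 /s/ transparent; 5 /s/ transparent; 4 /w/ → [+nasal]; 3 /a/ → [+nasal]; bound reached.

1 3 4 9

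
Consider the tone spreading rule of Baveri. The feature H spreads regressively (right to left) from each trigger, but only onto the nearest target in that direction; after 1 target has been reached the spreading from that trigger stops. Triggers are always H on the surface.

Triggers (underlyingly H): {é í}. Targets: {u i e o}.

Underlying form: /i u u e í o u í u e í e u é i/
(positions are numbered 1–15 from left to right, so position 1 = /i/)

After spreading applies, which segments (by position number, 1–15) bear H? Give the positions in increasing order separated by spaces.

From /í/ at 5 leftward: 4 /e/ → H; bound reached.
From /í/ at 8 leftward: 7 /u/ → H; bound reached.
From /í/ at 11 leftward: 10 /e/ → H; bound reached.
From /é/ at 14 leftward: 13 /u/ → H; bound reached.
Targets with no active source: positions 1 2 3 6 9 12 15 stay [-high tone].

4 5 7 8 10 11 13 14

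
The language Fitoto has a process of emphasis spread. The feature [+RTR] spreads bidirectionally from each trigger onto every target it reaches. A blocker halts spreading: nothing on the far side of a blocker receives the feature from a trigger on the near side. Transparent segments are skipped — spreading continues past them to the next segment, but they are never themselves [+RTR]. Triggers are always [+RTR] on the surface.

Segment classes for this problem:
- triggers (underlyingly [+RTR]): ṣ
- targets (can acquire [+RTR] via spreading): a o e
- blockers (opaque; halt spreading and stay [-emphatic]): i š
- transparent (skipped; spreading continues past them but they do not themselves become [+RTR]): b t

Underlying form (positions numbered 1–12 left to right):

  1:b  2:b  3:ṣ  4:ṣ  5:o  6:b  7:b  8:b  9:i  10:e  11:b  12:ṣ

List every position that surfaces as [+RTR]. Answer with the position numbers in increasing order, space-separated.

3 4 5 10 12

From /ṣ/ at 3 rightward: 4 /ṣ/ is itself a trigger — this domain ends here.
From /ṣ/ at 3 leftward: 2 /b/ transparent; 1 /b/ transparent; word edge.
From /ṣ/ at 4 rightward: 5 /o/ → [+RTR]; 6 /b/ transparent; 7 /b/ transparent; 8 /b/ transparent; 9 /i/ blocks.
From /ṣ/ at 4 leftward: 3 /ṣ/ is itself a trigger — this domain ends here.
From /ṣ/ at 12 rightward: word edge.
From /ṣ/ at 12 leftward: 11 /b/ transparent; 10 /e/ → [+RTR]; 9 /i/ blocks.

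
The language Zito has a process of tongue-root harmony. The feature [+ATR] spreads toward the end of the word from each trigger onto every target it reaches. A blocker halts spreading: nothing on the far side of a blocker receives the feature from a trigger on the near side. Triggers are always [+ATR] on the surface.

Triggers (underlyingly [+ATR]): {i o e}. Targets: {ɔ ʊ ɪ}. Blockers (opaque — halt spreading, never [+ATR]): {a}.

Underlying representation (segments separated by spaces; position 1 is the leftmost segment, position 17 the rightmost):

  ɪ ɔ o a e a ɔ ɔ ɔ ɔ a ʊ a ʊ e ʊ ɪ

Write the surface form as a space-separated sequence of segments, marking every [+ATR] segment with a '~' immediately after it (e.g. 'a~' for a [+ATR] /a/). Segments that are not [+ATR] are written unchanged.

From /o/ at 3 rightward: 4 /a/ blocks.
From /e/ at 5 rightward: 6 /a/ blocks.
From /e/ at 15 rightward: 16 /ʊ/ → [+ATR]; 17 /ɪ/ → [+ATR]; word edge.
Targets with no active source: positions 1 2 7 8 9 10 12 14 stay [-ATR].
[+ATR] positions on the surface: 3 5 15 16 17.

ɪ ɔ o~ a e~ a ɔ ɔ ɔ ɔ a ʊ a ʊ e~ ʊ~ ɪ~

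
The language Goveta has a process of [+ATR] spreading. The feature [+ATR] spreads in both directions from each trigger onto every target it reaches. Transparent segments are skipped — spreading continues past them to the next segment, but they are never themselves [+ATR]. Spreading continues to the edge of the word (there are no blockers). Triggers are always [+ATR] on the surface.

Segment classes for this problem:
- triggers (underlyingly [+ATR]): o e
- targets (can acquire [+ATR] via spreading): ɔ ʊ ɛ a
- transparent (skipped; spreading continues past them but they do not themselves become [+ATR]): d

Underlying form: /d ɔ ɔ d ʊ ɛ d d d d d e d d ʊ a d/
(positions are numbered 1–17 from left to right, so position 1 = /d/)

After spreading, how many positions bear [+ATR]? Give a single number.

From /e/ at 12 rightward: 13 /d/ transparent; 14 /d/ transparent; 15 /ʊ/ → [+ATR]; 16 /a/ → [+ATR]; 17 /d/ transparent; word edge.
From /e/ at 12 leftward: 11 /d/ transparent; 10 /d/ transparent; 9 /d/ transparent; 8 /d/ transparent; 7 /d/ transparent; 6 /ɛ/ → [+ATR]; 5 /ʊ/ → [+ATR]; 4 /d/ transparent; 3 /ɔ/ → [+ATR]; 2 /ɔ/ → [+ATR]; 1 /d/ transparent; word edge.
[+ATR] positions on the surface: 2 3 5 6 12 15 16.

7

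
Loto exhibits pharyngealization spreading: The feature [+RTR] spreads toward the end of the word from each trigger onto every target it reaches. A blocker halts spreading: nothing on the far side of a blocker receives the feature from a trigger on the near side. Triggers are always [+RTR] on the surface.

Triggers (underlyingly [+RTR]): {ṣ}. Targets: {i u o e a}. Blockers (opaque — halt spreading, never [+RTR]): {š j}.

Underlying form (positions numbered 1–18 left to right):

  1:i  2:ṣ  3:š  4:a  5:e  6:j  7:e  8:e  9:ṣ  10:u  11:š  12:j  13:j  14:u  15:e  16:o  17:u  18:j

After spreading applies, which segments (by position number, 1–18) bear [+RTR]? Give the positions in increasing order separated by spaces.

From /ṣ/ at 2 rightward: 3 /š/ blocks.
From /ṣ/ at 9 rightward: 10 /u/ → [+RTR]; 11 /š/ blocks.
Targets with no active source: positions 1 4 5 7 8 14 15 16 17 stay [-emphatic].

2 9 10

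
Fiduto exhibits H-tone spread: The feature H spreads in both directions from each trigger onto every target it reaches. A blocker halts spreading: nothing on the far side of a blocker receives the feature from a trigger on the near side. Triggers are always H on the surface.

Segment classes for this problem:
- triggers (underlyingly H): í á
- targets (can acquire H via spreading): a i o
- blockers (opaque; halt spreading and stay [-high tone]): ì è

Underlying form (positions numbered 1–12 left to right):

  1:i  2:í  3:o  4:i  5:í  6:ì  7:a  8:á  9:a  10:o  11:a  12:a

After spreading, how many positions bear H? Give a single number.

11

From /í/ at 2 rightward: 3 /o/ → H; 4 /i/ → H; 5 /í/ is itself a trigger — this domain ends here.
From /í/ at 2 leftward: 1 /i/ → H; word edge.
From /í/ at 5 rightward: 6 /ì/ blocks.
From /í/ at 5 leftward: 4 /i/ → H; 3 /o/ → H; 2 /í/ is itself a trigger — this domain ends here.
From /á/ at 8 rightward: 9 /a/ → H; 10 /o/ → H; 11 /a/ → H; 12 /a/ → H; word edge.
From /á/ at 8 leftward: 7 /a/ → H; 6 /ì/ blocks.
H positions on the surface: 1 2 3 4 5 7 8 9 10 11 12.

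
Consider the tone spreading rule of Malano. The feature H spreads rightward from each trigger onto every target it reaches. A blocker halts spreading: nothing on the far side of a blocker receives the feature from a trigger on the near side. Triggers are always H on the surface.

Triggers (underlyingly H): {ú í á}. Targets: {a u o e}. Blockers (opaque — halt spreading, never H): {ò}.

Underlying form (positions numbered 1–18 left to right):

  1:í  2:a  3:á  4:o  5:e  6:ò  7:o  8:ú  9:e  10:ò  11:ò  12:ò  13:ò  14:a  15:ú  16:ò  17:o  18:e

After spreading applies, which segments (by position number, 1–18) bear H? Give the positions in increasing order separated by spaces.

1 2 3 4 5 8 9 15

From /í/ at 1 rightward: 2 /a/ → H; 3 /á/ is itself a trigger — this domain ends here.
From /á/ at 3 rightward: 4 /o/ → H; 5 /e/ → H; 6 /ò/ blocks.
From /ú/ at 8 rightward: 9 /e/ → H; 10 /ò/ blocks.
From /ú/ at 15 rightward: 16 /ò/ blocks.
Targets with no active source: positions 7 14 17 18 stay [-high tone].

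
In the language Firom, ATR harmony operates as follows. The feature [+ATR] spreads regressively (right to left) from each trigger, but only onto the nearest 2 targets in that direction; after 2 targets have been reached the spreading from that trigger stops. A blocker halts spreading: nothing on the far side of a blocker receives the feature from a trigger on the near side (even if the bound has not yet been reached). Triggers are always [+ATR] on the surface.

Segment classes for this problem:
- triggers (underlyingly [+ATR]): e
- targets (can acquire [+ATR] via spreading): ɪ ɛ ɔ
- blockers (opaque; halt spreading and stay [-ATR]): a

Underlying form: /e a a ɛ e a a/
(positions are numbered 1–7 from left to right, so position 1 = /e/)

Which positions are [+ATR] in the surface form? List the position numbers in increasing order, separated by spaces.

From /e/ at 1 leftward: word edge.
From /e/ at 5 leftward: 4 /ɛ/ → [+ATR]; 3 /a/ blocks.

1 4 5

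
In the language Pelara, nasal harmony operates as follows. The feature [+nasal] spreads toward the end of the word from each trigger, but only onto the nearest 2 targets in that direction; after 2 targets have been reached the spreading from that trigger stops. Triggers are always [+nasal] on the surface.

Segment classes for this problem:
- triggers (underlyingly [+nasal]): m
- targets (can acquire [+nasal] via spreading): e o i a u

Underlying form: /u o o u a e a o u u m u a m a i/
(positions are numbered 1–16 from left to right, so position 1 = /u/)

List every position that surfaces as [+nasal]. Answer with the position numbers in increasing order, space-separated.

11 12 13 14 15 16

From /m/ at 11 rightward: 12 /u/ → [+nasal]; 13 /a/ → [+nasal]; bound reached.
From /m/ at 14 rightward: 15 /a/ → [+nasal]; 16 /i/ → [+nasal]; bound reached.
Targets with no active source: positions 1 2 3 4 5 6 7 8 9 10 stay [-nasal].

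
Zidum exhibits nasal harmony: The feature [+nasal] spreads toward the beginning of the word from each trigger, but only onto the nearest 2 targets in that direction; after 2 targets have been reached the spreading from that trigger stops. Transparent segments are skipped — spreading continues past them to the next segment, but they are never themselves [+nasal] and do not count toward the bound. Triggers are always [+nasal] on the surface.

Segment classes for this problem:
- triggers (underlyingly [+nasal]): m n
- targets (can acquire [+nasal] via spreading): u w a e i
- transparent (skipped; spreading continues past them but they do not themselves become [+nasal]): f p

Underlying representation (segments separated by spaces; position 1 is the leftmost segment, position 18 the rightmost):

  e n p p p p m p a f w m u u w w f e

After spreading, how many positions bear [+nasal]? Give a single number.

6

From /n/ at 2 leftward: 1 /e/ → [+nasal]; word edge.
From /m/ at 7 leftward: 6 /p/ transparent; 5 /p/ transparent; 4 /p/ transparent; 3 /p/ transparent; 2 /n/ is itself a trigger — this domain ends here.
From /m/ at 12 leftward: 11 /w/ → [+nasal]; 10 /f/ transparent; 9 /a/ → [+nasal]; bound reached.
Targets with no active source: positions 13 14 15 16 18 stay [-nasal].
[+nasal] positions on the surface: 1 2 7 9 11 12.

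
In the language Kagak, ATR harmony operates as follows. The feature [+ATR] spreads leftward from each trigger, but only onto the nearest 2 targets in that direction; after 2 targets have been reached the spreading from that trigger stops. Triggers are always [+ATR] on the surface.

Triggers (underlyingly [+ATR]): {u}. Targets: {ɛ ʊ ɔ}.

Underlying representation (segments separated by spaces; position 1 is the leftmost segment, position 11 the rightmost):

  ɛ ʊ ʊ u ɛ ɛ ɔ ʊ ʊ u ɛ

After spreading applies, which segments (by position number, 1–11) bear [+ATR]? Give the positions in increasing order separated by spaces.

From /u/ at 4 leftward: 3 /ʊ/ → [+ATR]; 2 /ʊ/ → [+ATR]; bound reached.
From /u/ at 10 leftward: 9 /ʊ/ → [+ATR]; 8 /ʊ/ → [+ATR]; bound reached.
Targets with no active source: positions 1 5 6 7 11 stay [-ATR].

2 3 4 8 9 10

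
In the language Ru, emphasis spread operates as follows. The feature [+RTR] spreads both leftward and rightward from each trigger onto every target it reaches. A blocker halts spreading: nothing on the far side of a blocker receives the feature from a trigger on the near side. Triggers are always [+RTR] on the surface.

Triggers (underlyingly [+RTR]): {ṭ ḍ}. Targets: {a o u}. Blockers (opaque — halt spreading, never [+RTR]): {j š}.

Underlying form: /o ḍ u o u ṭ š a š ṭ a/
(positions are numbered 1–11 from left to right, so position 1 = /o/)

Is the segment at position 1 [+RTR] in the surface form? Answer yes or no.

From /ḍ/ at 2 rightward: 3 /u/ → [+RTR]; 4 /o/ → [+RTR]; 5 /u/ → [+RTR]; 6 /ṭ/ is itself a trigger — this domain ends here.
From /ḍ/ at 2 leftward: 1 /o/ → [+RTR]; word edge.
From /ṭ/ at 6 rightward: 7 /š/ blocks.
From /ṭ/ at 6 leftward: 5 /u/ → [+RTR]; 4 /o/ → [+RTR]; 3 /u/ → [+RTR]; 2 /ḍ/ is itself a trigger — this domain ends here.
From /ṭ/ at 10 rightward: 11 /a/ → [+RTR]; word edge.
From /ṭ/ at 10 leftward: 9 /š/ blocks.
Target with no active source: position 8 stays [-emphatic].
[+RTR] positions on the surface: 1 2 3 4 5 6 10 11.

yes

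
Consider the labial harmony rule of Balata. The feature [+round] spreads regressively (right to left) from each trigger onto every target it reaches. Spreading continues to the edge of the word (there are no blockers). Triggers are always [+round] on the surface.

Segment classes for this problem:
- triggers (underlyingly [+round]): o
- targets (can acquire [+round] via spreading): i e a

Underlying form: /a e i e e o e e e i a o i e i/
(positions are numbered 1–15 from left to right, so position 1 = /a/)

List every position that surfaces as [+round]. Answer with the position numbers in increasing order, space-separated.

1 2 3 4 5 6 7 8 9 10 11 12

From /o/ at 6 leftward: 5 /e/ → [+round]; 4 /e/ → [+round]; 3 /i/ → [+round]; 2 /e/ → [+round]; 1 /a/ → [+round]; word edge.
From /o/ at 12 leftward: 11 /a/ → [+round]; 10 /i/ → [+round]; 9 /e/ → [+round]; 8 /e/ → [+round]; 7 /e/ → [+round]; 6 /o/ is itself a trigger — this domain ends here.
Targets with no active source: positions 13 14 15 stay [-round].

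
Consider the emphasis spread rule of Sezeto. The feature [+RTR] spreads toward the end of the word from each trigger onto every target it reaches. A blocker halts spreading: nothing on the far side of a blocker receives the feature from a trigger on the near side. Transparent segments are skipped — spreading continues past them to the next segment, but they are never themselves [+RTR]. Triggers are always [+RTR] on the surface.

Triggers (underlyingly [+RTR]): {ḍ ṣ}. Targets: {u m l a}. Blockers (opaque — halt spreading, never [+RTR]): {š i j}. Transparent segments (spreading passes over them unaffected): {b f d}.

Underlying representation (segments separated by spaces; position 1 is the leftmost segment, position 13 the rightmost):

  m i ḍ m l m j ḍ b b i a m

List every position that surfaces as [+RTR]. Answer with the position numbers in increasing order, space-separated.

3 4 5 6 8

From /ḍ/ at 3 rightward: 4 /m/ → [+RTR]; 5 /l/ → [+RTR]; 6 /m/ → [+RTR]; 7 /j/ blocks.
From /ḍ/ at 8 rightward: 9 /b/ transparent; 10 /b/ transparent; 11 /i/ blocks.
Targets with no active source: positions 1 12 13 stay [-emphatic].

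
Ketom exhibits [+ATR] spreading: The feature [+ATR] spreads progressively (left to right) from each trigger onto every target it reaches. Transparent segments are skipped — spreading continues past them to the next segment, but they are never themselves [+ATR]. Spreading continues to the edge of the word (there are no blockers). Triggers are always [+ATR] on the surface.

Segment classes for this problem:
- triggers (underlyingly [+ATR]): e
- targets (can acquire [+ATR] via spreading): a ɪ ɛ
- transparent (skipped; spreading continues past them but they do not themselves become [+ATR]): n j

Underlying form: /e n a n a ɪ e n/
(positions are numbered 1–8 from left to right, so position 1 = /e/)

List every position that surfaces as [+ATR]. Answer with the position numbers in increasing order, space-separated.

From /e/ at 1 rightward: 2 /n/ transparent; 3 /a/ → [+ATR]; 4 /n/ transparent; 5 /a/ → [+ATR]; 6 /ɪ/ → [+ATR]; 7 /e/ is itself a trigger — this domain ends here.
From /e/ at 7 rightward: 8 /n/ transparent; word edge.

1 3 5 6 7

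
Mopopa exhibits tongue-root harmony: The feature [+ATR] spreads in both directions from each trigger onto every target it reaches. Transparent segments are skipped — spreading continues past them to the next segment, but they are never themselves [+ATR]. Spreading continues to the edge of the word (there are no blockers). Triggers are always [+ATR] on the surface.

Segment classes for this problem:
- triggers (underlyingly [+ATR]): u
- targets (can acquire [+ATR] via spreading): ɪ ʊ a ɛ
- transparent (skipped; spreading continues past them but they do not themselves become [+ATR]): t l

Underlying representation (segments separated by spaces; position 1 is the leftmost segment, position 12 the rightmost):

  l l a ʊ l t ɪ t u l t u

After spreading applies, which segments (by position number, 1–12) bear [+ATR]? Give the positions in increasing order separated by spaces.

3 4 7 9 12

From /u/ at 9 rightward: 10 /l/ transparent; 11 /t/ transparent; 12 /u/ is itself a trigger — this domain ends here.
From /u/ at 9 leftward: 8 /t/ transparent; 7 /ɪ/ → [+ATR]; 6 /t/ transparent; 5 /l/ transparent; 4 /ʊ/ → [+ATR]; 3 /a/ → [+ATR]; 2 /l/ transparent; 1 /l/ transparent; word edge.
From /u/ at 12 rightward: word edge.
From /u/ at 12 leftward: 11 /t/ transparent; 10 /l/ transparent; 9 /u/ is itself a trigger — this domain ends here.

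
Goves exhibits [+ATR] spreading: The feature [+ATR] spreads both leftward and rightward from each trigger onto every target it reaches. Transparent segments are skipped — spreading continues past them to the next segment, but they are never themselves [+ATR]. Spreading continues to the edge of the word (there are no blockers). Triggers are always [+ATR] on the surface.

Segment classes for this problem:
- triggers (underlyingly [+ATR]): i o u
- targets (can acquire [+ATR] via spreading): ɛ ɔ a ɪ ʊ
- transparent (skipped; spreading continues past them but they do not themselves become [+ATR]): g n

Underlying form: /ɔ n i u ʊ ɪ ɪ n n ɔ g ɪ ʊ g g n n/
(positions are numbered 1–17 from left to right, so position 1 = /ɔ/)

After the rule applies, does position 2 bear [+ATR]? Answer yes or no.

From /i/ at 3 rightward: 4 /u/ is itself a trigger — this domain ends here.
From /i/ at 3 leftward: 2 /n/ transparent; 1 /ɔ/ → [+ATR]; word edge.
From /u/ at 4 rightward: 5 /ʊ/ → [+ATR]; 6 /ɪ/ → [+ATR]; 7 /ɪ/ → [+ATR]; 8 /n/ transparent; 9 /n/ transparent; 10 /ɔ/ → [+ATR]; 11 /g/ transparent; 12 /ɪ/ → [+ATR]; 13 /ʊ/ → [+ATR]; 14 /g/ transparent; 15 /g/ transparent; 16 /n/ transparent; 17 /n/ transparent; word edge.
From /u/ at 4 leftward: 3 /i/ is itself a trigger — this domain ends here.
[+ATR] positions on the surface: 1 3 4 5 6 7 10 12 13.

no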